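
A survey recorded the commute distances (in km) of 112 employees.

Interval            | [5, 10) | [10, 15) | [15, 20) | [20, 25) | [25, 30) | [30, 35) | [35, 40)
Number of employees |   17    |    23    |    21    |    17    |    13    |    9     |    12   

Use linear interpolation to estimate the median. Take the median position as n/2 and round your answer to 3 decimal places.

Cumulative frequencies: 17, 40, 61, 78, 91, 100, 112
n = 112; position = n/2 = 56.
This falls in the class [15, 20): L = 15, F = 40, f = 21, h = 5.
Median ≈ 15 + ((56 − 40) / 21) × 5 = 18.8095

18.810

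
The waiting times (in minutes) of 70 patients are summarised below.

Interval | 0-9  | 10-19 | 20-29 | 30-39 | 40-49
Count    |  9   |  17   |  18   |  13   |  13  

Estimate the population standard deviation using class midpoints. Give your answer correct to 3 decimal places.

Midpoints: 4.5, 14.5, 24.5, 34.5, 44.5
n = 70, Σfm = 1755, mean = 25.0714
Σfm² = 55777.5
Σf(m − x̄)² = Σfm² − (Σfm)²/n = 55777.5 − 1755²/70 = 11777.1429
Population variance = 11777.1429 / 70 = 168.2449
Standard deviation = √168.2449 = 12.9709

12.971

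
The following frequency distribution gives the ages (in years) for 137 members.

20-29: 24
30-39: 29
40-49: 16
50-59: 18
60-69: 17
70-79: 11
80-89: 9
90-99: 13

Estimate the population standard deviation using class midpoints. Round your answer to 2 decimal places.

Midpoints: 24.5, 34.5, 44.5, 54.5, 64.5, 74.5, 84.5, 94.5
n = 137, Σfm = 7186.5, mean = 52.4562
Σfm² = 446204.25
Σf(m − x̄)² = Σfm² − (Σfm)²/n = 446204.25 − 7186.5²/137 = 69227.7372
Population variance = 69227.7372 / 137 = 505.3120
Standard deviation = √505.3120 = 22.4791

22.48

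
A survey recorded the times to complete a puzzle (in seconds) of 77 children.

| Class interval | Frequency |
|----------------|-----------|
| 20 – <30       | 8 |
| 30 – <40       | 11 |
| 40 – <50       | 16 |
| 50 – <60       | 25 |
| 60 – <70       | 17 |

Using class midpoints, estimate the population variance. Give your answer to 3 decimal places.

Midpoints: 25, 35, 45, 55, 65
n = 77, Σfm = 3785, mean = 49.1558
Σfm² = 198325
Σf(m − x̄)² = Σfm² − (Σfm)²/n = 198325 − 3785²/77 = 12270.1299
Population variance = 12270.1299 / 77 = 159.3523

159.352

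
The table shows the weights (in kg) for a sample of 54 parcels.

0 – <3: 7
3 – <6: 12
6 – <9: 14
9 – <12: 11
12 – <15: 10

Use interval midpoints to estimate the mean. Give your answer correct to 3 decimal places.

7.778

Midpoints: 1.5, 4.5, 7.5, 10.5, 13.5
Σfm = 7×1.5 + 12×4.5 + 14×7.5 + 11×10.5 + 10×13.5 = 420
n = Σf = 54
Mean = 420 / 54 = 7.7778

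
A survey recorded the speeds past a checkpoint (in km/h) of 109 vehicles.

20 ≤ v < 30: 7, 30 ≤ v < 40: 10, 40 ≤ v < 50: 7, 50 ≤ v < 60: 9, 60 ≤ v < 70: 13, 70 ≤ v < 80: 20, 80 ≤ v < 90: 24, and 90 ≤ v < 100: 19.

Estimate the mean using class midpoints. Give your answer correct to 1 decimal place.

Midpoints: 25, 35, 45, 55, 65, 75, 85, 95
Σfm = 7×25 + 10×35 + 7×45 + 9×55 + 13×65 + 20×75 + 24×85 + 19×95 = 7525
n = Σf = 109
Mean = 7525 / 109 = 69.0367

69.0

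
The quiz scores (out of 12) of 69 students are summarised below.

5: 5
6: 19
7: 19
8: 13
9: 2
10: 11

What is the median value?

7

Cumulative frequencies: 5, 24, 43, 56, 58, 69
n = 69, so the median is the value in position (n+1)/2 = 35.
Position 35 falls at value 7.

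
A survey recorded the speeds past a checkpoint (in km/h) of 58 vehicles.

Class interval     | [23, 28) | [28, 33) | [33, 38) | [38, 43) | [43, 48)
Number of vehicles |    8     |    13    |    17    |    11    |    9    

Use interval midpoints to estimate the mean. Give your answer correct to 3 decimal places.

Midpoints: 25.5, 30.5, 35.5, 40.5, 45.5
Σfm = 8×25.5 + 13×30.5 + 17×35.5 + 11×40.5 + 9×45.5 = 2059
n = Σf = 58
Mean = 2059 / 58 = 35.5000

35.500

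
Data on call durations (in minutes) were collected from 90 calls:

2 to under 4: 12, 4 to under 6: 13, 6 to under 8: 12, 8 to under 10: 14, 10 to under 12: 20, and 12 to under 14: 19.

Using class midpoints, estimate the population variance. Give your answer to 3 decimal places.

11.785

Midpoints: 3, 5, 7, 9, 11, 13
n = 90, Σfm = 778, mean = 8.6444
Σfm² = 7786
Σf(m − x̄)² = Σfm² − (Σfm)²/n = 7786 − 778²/90 = 1060.6222
Population variance = 1060.6222 / 90 = 11.7847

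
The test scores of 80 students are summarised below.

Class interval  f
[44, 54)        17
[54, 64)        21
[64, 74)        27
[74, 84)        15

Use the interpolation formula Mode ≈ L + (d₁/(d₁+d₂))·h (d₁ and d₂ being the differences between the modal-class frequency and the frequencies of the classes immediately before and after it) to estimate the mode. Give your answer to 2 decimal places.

Modal class: [64, 74) (highest frequency 27).
d₁ = 27 − 21 = 6, d₂ = 27 − 15 = 12
Mode ≈ 64 + (6/(6+12)) × 10 = 64 + 3.3333 = 67.3333

67.33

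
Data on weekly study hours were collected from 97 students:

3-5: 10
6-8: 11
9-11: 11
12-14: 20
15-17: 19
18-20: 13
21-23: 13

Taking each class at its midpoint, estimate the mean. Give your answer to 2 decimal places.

13.65

Midpoints: 4, 7, 10, 13, 16, 19, 22
Σfm = 10×4 + 11×7 + 11×10 + 20×13 + 19×16 + 13×19 + 13×22 = 1324
n = Σf = 97
Mean = 1324 / 97 = 13.6495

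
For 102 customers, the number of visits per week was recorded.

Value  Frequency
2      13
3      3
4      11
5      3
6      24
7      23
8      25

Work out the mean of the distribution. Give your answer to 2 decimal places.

Values: 2, 3, 4, 5, 6, 7, 8
Σfx = 13×2 + 3×3 + 11×4 + 3×5 + 24×6 + 23×7 + 25×8 = 599
n = Σf = 102
Mean = 599 / 102 = 5.8725

5.87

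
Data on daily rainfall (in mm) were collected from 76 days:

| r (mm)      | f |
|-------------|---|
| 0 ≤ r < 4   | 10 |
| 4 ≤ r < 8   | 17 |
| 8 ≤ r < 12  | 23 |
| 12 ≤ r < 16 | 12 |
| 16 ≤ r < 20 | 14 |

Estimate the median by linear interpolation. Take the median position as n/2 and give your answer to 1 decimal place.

Cumulative frequencies: 10, 27, 50, 62, 76
n = 76; position = n/2 = 38.
This falls in the class 8 ≤ r < 12: L = 8, F = 27, f = 23, h = 4.
Median ≈ 8 + ((38 − 27) / 23) × 4 = 9.9130

9.9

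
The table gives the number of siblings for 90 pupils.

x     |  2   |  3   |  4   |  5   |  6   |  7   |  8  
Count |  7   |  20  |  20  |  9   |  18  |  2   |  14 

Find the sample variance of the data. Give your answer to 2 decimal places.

3.50

Values: 2, 3, 4, 5, 6, 7, 8
n = 90, Σfx = 433, mean = 4.8111
Σfx² = 2395
Σf(x − x̄)² = Σfx² − (Σfx)²/n = 2395 − 433²/90 = 311.7889
Sample variance = 311.7889 / 89 = 3.5032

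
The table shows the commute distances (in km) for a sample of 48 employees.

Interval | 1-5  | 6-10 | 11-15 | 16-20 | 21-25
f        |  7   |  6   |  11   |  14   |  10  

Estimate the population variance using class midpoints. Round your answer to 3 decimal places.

43.707

Midpoints: 3, 8, 13, 18, 23
n = 48, Σfm = 694, mean = 14.4583
Σfm² = 12132
Σf(m − x̄)² = Σfm² − (Σfm)²/n = 12132 − 694²/48 = 2097.9167
Population variance = 2097.9167 / 48 = 43.7066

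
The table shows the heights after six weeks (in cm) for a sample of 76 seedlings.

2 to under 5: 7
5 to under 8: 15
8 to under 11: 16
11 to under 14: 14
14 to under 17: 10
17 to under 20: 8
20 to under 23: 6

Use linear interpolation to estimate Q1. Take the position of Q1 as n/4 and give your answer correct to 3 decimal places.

7.400

Cumulative frequencies: 7, 22, 38, 52, 62, 70, 76
n = 76; position = n/4 = 19.
This falls in the class 5 to under 8: L = 5, F = 7, f = 15, h = 3.
Lower quartile ≈ 5 + ((19 − 7) / 15) × 3 = 7.4000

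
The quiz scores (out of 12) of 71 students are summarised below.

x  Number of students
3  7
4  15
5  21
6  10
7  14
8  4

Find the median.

Cumulative frequencies: 7, 22, 43, 53, 67, 71
n = 71, so the median is the value in position (n+1)/2 = 36.
Position 36 falls at value 5.

5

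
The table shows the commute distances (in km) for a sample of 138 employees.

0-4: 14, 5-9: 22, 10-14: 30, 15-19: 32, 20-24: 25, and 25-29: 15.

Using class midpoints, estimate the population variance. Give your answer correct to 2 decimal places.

Midpoints: 2, 7, 12, 17, 22, 27
n = 138, Σfm = 2041, mean = 14.7899
Σfm² = 37737
Σf(m − x̄)² = Σfm² − (Σfm)²/n = 37737 − 2041²/138 = 7550.9058
Population variance = 7550.9058 / 138 = 54.7167

54.72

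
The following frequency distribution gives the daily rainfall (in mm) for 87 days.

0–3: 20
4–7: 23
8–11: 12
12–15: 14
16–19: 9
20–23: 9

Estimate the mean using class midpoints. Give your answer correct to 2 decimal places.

Midpoints: 1.5, 5.5, 9.5, 13.5, 17.5, 21.5
Σfm = 20×1.5 + 23×5.5 + 12×9.5 + 14×13.5 + 9×17.5 + 9×21.5 = 810.5
n = Σf = 87
Mean = 810.5 / 87 = 9.3161

9.32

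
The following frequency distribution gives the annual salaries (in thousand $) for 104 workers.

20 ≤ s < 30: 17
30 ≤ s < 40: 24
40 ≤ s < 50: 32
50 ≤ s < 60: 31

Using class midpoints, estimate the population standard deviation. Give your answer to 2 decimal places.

10.56

Midpoints: 25, 35, 45, 55
n = 104, Σfm = 4410, mean = 42.4038
Σfm² = 198600
Σf(m − x̄)² = Σfm² − (Σfm)²/n = 198600 − 4410²/104 = 11599.0385
Population variance = 11599.0385 / 104 = 111.5292
Standard deviation = √111.5292 = 10.5607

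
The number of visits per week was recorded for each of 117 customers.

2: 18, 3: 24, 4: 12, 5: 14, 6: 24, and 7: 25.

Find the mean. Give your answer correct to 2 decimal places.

4.66

Values: 2, 3, 4, 5, 6, 7
Σfx = 18×2 + 24×3 + 12×4 + 14×5 + 24×6 + 25×7 = 545
n = Σf = 117
Mean = 545 / 117 = 4.6581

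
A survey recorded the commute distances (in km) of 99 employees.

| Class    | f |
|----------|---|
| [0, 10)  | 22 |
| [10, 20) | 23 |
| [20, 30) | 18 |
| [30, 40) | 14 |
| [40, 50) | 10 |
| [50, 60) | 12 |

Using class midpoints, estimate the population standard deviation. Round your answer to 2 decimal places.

16.60

Midpoints: 5, 15, 25, 35, 45, 55
n = 99, Σfm = 2505, mean = 25.3030
Σfm² = 90675
Σf(m − x̄)² = Σfm² − (Σfm)²/n = 90675 − 2505²/99 = 27290.9091
Population variance = 27290.9091 / 99 = 275.6657
Standard deviation = √275.6657 = 16.6032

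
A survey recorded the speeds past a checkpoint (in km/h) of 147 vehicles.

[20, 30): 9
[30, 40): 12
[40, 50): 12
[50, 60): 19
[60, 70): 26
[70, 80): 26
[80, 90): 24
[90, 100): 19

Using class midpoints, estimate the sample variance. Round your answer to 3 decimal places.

Midpoints: 25, 35, 45, 55, 65, 75, 85, 95
n = 147, Σfm = 9715, mean = 66.0884
Σfm² = 703075
Σf(m − x̄)² = Σfm² − (Σfm)²/n = 703075 − 9715²/147 = 61025.8503
Sample variance = 61025.8503 / 146 = 417.9853

417.985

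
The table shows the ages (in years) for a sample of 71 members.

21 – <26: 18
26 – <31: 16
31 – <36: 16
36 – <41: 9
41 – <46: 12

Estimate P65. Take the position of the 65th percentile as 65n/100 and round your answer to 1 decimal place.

Cumulative frequencies: 18, 34, 50, 59, 71
n = 71; position = 65n/100 = 46.15.
This falls in the class 31 – <36: L = 31, F = 34, f = 16, h = 5.
65th percentile ≈ 31 + ((46.15 − 34) / 16) × 5 = 34.7969

34.8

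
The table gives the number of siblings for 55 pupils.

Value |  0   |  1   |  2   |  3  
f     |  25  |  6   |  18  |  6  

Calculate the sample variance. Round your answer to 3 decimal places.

1.232

Values: 0, 1, 2, 3
n = 55, Σfx = 60, mean = 1.0909
Σfx² = 132
Σf(x − x̄)² = Σfx² − (Σfx)²/n = 132 − 60²/55 = 66.5455
Sample variance = 66.5455 / 54 = 1.2323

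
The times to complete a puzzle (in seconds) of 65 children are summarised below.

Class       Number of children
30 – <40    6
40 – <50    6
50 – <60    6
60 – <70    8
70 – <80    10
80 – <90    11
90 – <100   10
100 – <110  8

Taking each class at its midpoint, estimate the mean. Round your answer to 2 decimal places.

73.92

Midpoints: 35, 45, 55, 65, 75, 85, 95, 105
Σfm = 6×35 + 6×45 + 6×55 + 8×65 + 10×75 + 11×85 + 10×95 + 8×105 = 4805
n = Σf = 65
Mean = 4805 / 65 = 73.9231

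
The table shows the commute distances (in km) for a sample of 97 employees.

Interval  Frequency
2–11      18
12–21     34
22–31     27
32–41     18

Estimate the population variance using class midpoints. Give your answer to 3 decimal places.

Midpoints: 6.5, 16.5, 26.5, 36.5
n = 97, Σfm = 2050.5, mean = 21.1392
Σfm² = 52958.25
Σf(m − x̄)² = Σfm² − (Σfm)²/n = 52958.25 − 2050.5²/97 = 9612.3711
Population variance = 9612.3711 / 97 = 99.0966

99.097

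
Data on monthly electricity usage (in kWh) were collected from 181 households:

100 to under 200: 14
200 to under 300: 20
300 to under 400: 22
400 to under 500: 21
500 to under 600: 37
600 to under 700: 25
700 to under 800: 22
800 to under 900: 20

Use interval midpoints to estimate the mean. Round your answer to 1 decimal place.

Midpoints: 150, 250, 350, 450, 550, 650, 750, 850
Σfm = 14×150 + 20×250 + 22×350 + 21×450 + 37×550 + 25×650 + 22×750 + 20×850 = 94350
n = Σf = 181
Mean = 94350 / 181 = 521.2707

521.3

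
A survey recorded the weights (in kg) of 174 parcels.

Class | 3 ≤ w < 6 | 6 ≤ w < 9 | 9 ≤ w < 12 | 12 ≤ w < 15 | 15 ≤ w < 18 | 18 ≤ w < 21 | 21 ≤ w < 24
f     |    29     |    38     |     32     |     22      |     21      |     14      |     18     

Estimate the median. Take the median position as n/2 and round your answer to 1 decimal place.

Cumulative frequencies: 29, 67, 99, 121, 142, 156, 174
n = 174; position = n/2 = 87.
This falls in the class 9 ≤ w < 12: L = 9, F = 67, f = 32, h = 3.
Median ≈ 9 + ((87 − 67) / 32) × 3 = 10.8750

10.9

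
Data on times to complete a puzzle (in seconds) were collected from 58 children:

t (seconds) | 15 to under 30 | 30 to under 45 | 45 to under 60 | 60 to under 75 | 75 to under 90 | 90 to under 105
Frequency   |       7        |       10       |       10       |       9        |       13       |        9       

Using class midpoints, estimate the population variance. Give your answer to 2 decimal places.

601.69

Midpoints: 22.5, 37.5, 52.5, 67.5, 82.5, 97.5
n = 58, Σfm = 3615, mean = 62.3276
Σfm² = 260212.5
Σf(m − x̄)² = Σfm² − (Σfm)²/n = 260212.5 − 3615²/58 = 34898.2759
Population variance = 34898.2759 / 58 = 601.6944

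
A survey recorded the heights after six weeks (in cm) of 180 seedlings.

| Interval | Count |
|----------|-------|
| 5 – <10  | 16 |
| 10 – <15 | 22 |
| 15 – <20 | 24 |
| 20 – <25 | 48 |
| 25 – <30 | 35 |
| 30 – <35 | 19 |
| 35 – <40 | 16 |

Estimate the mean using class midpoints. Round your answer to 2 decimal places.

22.64

Midpoints: 7.5, 12.5, 17.5, 22.5, 27.5, 32.5, 37.5
Σfm = 16×7.5 + 22×12.5 + 24×17.5 + 48×22.5 + 35×27.5 + 19×32.5 + 16×37.5 = 4075
n = Σf = 180
Mean = 4075 / 180 = 22.6389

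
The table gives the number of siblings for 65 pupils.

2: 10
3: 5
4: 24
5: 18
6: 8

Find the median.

Cumulative frequencies: 10, 15, 39, 57, 65
n = 65, so the median is the value in position (n+1)/2 = 33.
Position 33 falls at value 4.

4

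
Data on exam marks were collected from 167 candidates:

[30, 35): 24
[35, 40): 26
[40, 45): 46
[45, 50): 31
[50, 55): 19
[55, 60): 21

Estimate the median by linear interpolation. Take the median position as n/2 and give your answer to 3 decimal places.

Cumulative frequencies: 24, 50, 96, 127, 146, 167
n = 167; position = n/2 = 83.5.
This falls in the class [40, 45): L = 40, F = 50, f = 46, h = 5.
Median ≈ 40 + ((83.5 − 50) / 46) × 5 = 43.6413

43.641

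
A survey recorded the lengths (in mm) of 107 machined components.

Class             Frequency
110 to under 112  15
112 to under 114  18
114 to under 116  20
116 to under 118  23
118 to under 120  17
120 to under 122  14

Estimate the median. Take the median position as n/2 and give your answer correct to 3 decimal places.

116.043

Cumulative frequencies: 15, 33, 53, 76, 93, 107
n = 107; position = n/2 = 53.5.
This falls in the class 116 to under 118: L = 116, F = 53, f = 23, h = 2.
Median ≈ 116 + ((53.5 − 53) / 23) × 2 = 116.0435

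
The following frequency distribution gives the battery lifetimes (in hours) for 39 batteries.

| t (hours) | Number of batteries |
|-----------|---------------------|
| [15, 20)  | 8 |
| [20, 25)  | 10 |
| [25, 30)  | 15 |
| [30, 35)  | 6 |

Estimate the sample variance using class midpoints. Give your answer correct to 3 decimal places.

24.831

Midpoints: 17.5, 22.5, 27.5, 32.5
n = 39, Σfm = 972.5, mean = 24.9359
Σfm² = 25193.75
Σf(m − x̄)² = Σfm² − (Σfm)²/n = 25193.75 − 972.5²/39 = 943.5897
Sample variance = 943.5897 / 38 = 24.8313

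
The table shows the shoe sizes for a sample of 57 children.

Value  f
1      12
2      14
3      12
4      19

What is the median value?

Cumulative frequencies: 12, 26, 38, 57
n = 57, so the median is the value in position (n+1)/2 = 29.
Position 29 falls at value 3.

3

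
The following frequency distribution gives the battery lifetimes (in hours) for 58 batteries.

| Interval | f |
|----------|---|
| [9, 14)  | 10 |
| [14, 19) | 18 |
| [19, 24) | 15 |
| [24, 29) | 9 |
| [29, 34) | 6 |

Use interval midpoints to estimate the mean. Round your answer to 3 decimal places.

Midpoints: 11.5, 16.5, 21.5, 26.5, 31.5
Σfm = 10×11.5 + 18×16.5 + 15×21.5 + 9×26.5 + 6×31.5 = 1162
n = Σf = 58
Mean = 1162 / 58 = 20.0345

20.034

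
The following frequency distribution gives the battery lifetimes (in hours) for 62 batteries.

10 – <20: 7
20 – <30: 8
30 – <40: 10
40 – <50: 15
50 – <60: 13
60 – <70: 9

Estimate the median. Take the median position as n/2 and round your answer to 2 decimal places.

Cumulative frequencies: 7, 15, 25, 40, 53, 62
n = 62; position = n/2 = 31.
This falls in the class 40 – <50: L = 40, F = 25, f = 15, h = 10.
Median ≈ 40 + ((31 − 25) / 15) × 10 = 44.0000

44.00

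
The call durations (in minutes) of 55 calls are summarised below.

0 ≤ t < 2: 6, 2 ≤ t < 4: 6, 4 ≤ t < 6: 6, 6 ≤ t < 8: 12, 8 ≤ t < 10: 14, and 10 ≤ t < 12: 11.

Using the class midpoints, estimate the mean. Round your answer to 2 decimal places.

7.00

Midpoints: 1, 3, 5, 7, 9, 11
Σfm = 6×1 + 6×3 + 6×5 + 12×7 + 14×9 + 11×11 = 385
n = Σf = 55
Mean = 385 / 55 = 7.0000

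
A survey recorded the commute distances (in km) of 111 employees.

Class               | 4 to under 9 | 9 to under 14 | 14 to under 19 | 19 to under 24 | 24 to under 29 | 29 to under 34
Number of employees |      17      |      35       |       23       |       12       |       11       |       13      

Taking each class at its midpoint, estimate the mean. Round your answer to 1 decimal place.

16.7

Midpoints: 6.5, 11.5, 16.5, 21.5, 26.5, 31.5
Σfm = 17×6.5 + 35×11.5 + 23×16.5 + 12×21.5 + 11×26.5 + 13×31.5 = 1851.5
n = Σf = 111
Mean = 1851.5 / 111 = 16.6802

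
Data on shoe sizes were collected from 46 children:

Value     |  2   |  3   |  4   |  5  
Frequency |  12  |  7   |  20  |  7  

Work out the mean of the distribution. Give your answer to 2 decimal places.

Values: 2, 3, 4, 5
Σfx = 12×2 + 7×3 + 20×4 + 7×5 = 160
n = Σf = 46
Mean = 160 / 46 = 3.4783

3.48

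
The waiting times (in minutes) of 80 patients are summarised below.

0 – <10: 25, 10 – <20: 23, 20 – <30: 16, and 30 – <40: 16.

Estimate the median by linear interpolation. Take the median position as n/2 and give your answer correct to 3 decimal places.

16.522

Cumulative frequencies: 25, 48, 64, 80
n = 80; position = n/2 = 40.
This falls in the class 10 – <20: L = 10, F = 25, f = 23, h = 10.
Median ≈ 10 + ((40 − 25) / 23) × 10 = 16.5217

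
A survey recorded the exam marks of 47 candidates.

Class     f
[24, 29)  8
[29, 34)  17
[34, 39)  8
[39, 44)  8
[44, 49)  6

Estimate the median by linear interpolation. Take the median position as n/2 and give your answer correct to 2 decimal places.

33.56

Cumulative frequencies: 8, 25, 33, 41, 47
n = 47; position = n/2 = 23.5.
This falls in the class [29, 34): L = 29, F = 8, f = 17, h = 5.
Median ≈ 29 + ((23.5 − 8) / 17) × 5 = 33.5588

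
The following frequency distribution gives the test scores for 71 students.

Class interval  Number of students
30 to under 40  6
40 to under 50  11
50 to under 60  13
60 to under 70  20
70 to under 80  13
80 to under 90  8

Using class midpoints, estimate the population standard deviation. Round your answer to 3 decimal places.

Midpoints: 35, 45, 55, 65, 75, 85
n = 71, Σfm = 4375, mean = 61.6197
Σfm² = 284375
Σf(m − x̄)² = Σfm² − (Σfm)²/n = 284375 − 4375²/71 = 14788.7324
Population variance = 14788.7324 / 71 = 208.2920
Standard deviation = √208.2920 = 14.4323

14.432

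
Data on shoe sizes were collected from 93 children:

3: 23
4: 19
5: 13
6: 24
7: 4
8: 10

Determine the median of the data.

Cumulative frequencies: 23, 42, 55, 79, 83, 93
n = 93, so the median is the value in position (n+1)/2 = 47.
Position 47 falls at value 5.

5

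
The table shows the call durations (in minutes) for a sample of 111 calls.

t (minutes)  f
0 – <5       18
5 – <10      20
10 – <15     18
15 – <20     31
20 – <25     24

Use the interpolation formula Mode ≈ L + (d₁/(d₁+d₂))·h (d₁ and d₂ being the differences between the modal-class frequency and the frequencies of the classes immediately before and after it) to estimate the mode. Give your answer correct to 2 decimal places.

18.25

Modal class: 15 – <20 (highest frequency 31).
d₁ = 31 − 18 = 13, d₂ = 31 − 24 = 7
Mode ≈ 15 + (13/(13+7)) × 5 = 15 + 3.2500 = 18.2500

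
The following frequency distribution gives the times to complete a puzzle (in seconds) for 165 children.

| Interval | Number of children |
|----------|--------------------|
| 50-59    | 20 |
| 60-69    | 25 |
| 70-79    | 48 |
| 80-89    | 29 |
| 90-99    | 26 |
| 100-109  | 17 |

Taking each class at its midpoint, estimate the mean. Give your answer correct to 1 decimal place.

Midpoints: 54.5, 64.5, 74.5, 84.5, 94.5, 104.5
Σfm = 20×54.5 + 25×64.5 + 48×74.5 + 29×84.5 + 26×94.5 + 17×104.5 = 12962.5
n = Σf = 165
Mean = 12962.5 / 165 = 78.5606

78.6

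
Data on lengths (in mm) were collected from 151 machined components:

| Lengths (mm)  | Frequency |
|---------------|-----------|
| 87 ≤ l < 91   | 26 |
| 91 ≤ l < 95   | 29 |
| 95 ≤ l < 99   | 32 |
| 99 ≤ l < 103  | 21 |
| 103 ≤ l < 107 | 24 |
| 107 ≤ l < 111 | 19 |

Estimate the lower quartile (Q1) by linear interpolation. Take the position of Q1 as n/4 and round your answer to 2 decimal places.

92.62

Cumulative frequencies: 26, 55, 87, 108, 132, 151
n = 151; position = n/4 = 37.75.
This falls in the class 91 ≤ l < 95: L = 91, F = 26, f = 29, h = 4.
Lower quartile ≈ 91 + ((37.75 − 26) / 29) × 4 = 92.6207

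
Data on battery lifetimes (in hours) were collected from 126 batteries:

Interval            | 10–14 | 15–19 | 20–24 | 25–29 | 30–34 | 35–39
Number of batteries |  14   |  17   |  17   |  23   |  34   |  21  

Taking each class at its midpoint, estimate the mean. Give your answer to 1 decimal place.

Midpoints: 12, 17, 22, 27, 32, 37
Σfm = 14×12 + 17×17 + 17×22 + 23×27 + 34×32 + 21×37 = 3317
n = Σf = 126
Mean = 3317 / 126 = 26.3254

26.3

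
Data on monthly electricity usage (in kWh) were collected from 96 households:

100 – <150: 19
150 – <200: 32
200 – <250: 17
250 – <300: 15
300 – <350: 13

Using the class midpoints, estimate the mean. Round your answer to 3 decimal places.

209.896

Midpoints: 125, 175, 225, 275, 325
Σfm = 19×125 + 32×175 + 17×225 + 15×275 + 13×325 = 20150
n = Σf = 96
Mean = 20150 / 96 = 209.8958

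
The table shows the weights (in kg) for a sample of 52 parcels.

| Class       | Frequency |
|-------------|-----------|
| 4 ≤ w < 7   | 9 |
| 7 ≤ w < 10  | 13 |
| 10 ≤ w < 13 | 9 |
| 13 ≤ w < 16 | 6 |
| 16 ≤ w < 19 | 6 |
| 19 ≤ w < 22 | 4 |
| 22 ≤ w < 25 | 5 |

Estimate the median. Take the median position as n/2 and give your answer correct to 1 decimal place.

11.3

Cumulative frequencies: 9, 22, 31, 37, 43, 47, 52
n = 52; position = n/2 = 26.
This falls in the class 10 ≤ w < 13: L = 10, F = 22, f = 9, h = 3.
Median ≈ 10 + ((26 − 22) / 9) × 3 = 11.3333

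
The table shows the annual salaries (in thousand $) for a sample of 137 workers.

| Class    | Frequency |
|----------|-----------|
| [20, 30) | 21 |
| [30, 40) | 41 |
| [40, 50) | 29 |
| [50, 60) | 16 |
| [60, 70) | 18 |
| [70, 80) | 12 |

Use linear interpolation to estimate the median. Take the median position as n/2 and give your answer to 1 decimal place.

Cumulative frequencies: 21, 62, 91, 107, 125, 137
n = 137; position = n/2 = 68.5.
This falls in the class [40, 50): L = 40, F = 62, f = 29, h = 10.
Median ≈ 40 + ((68.5 − 62) / 29) × 10 = 42.2414

42.2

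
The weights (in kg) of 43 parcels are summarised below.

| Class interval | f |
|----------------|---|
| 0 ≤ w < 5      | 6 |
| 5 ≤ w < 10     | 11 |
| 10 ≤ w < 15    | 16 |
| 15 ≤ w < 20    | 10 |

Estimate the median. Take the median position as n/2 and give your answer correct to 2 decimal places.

Cumulative frequencies: 6, 17, 33, 43
n = 43; position = n/2 = 21.5.
This falls in the class 10 ≤ w < 15: L = 10, F = 17, f = 16, h = 5.
Median ≈ 10 + ((21.5 − 17) / 16) × 5 = 11.4062

11.41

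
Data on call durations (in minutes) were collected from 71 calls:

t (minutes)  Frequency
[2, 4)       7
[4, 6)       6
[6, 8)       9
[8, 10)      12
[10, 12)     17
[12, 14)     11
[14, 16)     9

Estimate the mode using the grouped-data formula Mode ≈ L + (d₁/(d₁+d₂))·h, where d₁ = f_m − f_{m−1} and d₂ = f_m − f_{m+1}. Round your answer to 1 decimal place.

10.9

Modal class: [10, 12) (highest frequency 17).
d₁ = 17 − 12 = 5, d₂ = 17 − 11 = 6
Mode ≈ 10 + (5/(5+6)) × 2 = 10 + 0.9091 = 10.9091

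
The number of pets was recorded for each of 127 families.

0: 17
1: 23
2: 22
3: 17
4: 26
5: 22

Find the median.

3

Cumulative frequencies: 17, 40, 62, 79, 105, 127
n = 127, so the median is the value in position (n+1)/2 = 64.
Position 64 falls at value 3.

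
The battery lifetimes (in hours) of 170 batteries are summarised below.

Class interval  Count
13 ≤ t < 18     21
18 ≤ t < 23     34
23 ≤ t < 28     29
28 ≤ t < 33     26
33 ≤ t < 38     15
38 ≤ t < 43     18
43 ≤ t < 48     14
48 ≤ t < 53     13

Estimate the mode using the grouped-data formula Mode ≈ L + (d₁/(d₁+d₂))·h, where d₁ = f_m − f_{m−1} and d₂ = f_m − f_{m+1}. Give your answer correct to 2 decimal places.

Modal class: 18 ≤ t < 23 (highest frequency 34).
d₁ = 34 − 21 = 13, d₂ = 34 − 29 = 5
Mode ≈ 18 + (13/(13+5)) × 5 = 18 + 3.6111 = 21.6111

21.61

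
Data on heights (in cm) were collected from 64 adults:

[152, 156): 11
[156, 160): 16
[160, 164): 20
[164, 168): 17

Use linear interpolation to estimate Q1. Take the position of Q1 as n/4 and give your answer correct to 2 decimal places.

Cumulative frequencies: 11, 27, 47, 64
n = 64; position = n/4 = 16.
This falls in the class [156, 160): L = 156, F = 11, f = 16, h = 4.
Lower quartile ≈ 156 + ((16 − 11) / 16) × 4 = 157.2500

157.25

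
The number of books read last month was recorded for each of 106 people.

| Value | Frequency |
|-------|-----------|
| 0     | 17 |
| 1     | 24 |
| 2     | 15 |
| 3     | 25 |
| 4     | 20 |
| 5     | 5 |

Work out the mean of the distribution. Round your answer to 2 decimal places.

2.21

Values: 0, 1, 2, 3, 4, 5
Σfx = 17×0 + 24×1 + 15×2 + 25×3 + 20×4 + 5×5 = 234
n = Σf = 106
Mean = 234 / 106 = 2.2075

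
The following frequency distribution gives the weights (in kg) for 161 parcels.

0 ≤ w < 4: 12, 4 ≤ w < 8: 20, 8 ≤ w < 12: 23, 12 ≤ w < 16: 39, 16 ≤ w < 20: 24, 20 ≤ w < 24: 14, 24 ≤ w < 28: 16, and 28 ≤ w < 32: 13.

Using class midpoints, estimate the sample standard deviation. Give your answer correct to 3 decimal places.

Midpoints: 2, 6, 10, 14, 18, 22, 26, 30
n = 161, Σfm = 2466, mean = 15.3168
Σfm² = 47780
Σf(m − x̄)² = Σfm² − (Σfm)²/n = 47780 − 2466²/161 = 10008.8447
Sample variance = 10008.8447 / 160 = 62.5553
Standard deviation = √62.5553 = 7.9092

7.909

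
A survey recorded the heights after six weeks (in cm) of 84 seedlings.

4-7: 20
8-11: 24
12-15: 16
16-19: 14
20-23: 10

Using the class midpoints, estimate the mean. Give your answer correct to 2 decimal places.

12.07

Midpoints: 5.5, 9.5, 13.5, 17.5, 21.5
Σfm = 20×5.5 + 24×9.5 + 16×13.5 + 14×17.5 + 10×21.5 = 1014
n = Σf = 84
Mean = 1014 / 84 = 12.0714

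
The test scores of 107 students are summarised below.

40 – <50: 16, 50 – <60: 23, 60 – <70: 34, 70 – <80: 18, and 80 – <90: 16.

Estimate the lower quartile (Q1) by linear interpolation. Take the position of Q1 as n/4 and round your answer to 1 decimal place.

54.7

Cumulative frequencies: 16, 39, 73, 91, 107
n = 107; position = n/4 = 26.75.
This falls in the class 50 – <60: L = 50, F = 16, f = 23, h = 10.
Lower quartile ≈ 50 + ((26.75 − 16) / 23) × 10 = 54.6739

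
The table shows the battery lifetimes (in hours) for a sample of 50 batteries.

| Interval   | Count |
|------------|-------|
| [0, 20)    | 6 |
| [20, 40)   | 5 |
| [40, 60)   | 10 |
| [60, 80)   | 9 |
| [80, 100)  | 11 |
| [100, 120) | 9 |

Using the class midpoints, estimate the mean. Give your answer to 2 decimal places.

66.40

Midpoints: 10, 30, 50, 70, 90, 110
Σfm = 6×10 + 5×30 + 10×50 + 9×70 + 11×90 + 9×110 = 3320
n = Σf = 50
Mean = 3320 / 50 = 66.4000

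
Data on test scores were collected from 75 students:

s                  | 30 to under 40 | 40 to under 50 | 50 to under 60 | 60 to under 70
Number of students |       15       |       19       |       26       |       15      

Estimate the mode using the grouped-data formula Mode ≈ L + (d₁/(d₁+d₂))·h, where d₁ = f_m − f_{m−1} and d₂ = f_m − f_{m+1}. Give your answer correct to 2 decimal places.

53.89

Modal class: 50 to under 60 (highest frequency 26).
d₁ = 26 − 19 = 7, d₂ = 26 − 15 = 11
Mode ≈ 50 + (7/(7+11)) × 10 = 50 + 3.8889 = 53.8889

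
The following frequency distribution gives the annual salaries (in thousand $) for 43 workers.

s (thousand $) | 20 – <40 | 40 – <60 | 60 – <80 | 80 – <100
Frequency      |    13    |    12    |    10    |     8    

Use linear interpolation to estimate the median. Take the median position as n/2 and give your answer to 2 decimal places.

Cumulative frequencies: 13, 25, 35, 43
n = 43; position = n/2 = 21.5.
This falls in the class 40 – <60: L = 40, F = 13, f = 12, h = 20.
Median ≈ 40 + ((21.5 − 13) / 12) × 20 = 54.1667

54.17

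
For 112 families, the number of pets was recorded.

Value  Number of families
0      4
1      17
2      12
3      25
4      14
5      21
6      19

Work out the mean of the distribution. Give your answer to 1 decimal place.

3.5

Values: 0, 1, 2, 3, 4, 5, 6
Σfx = 4×0 + 17×1 + 12×2 + 25×3 + 14×4 + 21×5 + 19×6 = 391
n = Σf = 112
Mean = 391 / 112 = 3.4911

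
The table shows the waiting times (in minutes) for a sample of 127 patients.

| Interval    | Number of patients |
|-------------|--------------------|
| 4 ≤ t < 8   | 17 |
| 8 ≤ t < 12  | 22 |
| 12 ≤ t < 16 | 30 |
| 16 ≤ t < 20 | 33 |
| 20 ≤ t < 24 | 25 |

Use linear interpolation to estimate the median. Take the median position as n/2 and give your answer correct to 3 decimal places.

15.267

Cumulative frequencies: 17, 39, 69, 102, 127
n = 127; position = n/2 = 63.5.
This falls in the class 12 ≤ t < 16: L = 12, F = 39, f = 30, h = 4.
Median ≈ 12 + ((63.5 − 39) / 30) × 4 = 15.2667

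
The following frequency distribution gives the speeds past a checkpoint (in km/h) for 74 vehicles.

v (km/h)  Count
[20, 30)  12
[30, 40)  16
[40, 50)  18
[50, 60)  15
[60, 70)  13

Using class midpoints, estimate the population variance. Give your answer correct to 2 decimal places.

Midpoints: 25, 35, 45, 55, 65
n = 74, Σfm = 3340, mean = 45.1351
Σfm² = 163850
Σf(m − x̄)² = Σfm² − (Σfm)²/n = 163850 − 3340²/74 = 13098.6486
Population variance = 13098.6486 / 74 = 177.0088

177.01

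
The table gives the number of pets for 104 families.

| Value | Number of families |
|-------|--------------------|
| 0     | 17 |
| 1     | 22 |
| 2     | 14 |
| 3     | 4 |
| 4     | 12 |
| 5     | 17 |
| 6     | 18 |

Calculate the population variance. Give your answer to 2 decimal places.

Values: 0, 1, 2, 3, 4, 5, 6
n = 104, Σfx = 303, mean = 2.9135
Σfx² = 1379
Σf(x − x̄)² = Σfx² − (Σfx)²/n = 1379 − 303²/104 = 496.2212
Population variance = 496.2212 / 104 = 4.7714

4.77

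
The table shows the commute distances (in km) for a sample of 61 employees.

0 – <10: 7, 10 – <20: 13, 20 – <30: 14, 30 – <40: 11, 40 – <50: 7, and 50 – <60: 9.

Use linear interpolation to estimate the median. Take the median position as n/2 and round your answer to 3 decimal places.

27.500

Cumulative frequencies: 7, 20, 34, 45, 52, 61
n = 61; position = n/2 = 30.5.
This falls in the class 20 – <30: L = 20, F = 20, f = 14, h = 10.
Median ≈ 20 + ((30.5 − 20) / 14) × 10 = 27.5000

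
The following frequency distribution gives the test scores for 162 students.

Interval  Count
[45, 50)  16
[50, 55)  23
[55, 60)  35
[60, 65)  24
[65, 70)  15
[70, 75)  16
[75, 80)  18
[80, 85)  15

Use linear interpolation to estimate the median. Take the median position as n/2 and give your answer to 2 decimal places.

Cumulative frequencies: 16, 39, 74, 98, 113, 129, 147, 162
n = 162; position = n/2 = 81.
This falls in the class [60, 65): L = 60, F = 74, f = 24, h = 5.
Median ≈ 60 + ((81 − 74) / 24) × 5 = 61.4583

61.46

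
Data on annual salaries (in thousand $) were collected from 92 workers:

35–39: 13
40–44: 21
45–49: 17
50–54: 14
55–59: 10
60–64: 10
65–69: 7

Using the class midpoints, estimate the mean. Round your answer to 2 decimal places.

Midpoints: 37, 42, 47, 52, 57, 62, 67
Σfm = 13×37 + 21×42 + 17×47 + 14×52 + 10×57 + 10×62 + 7×67 = 4549
n = Σf = 92
Mean = 4549 / 92 = 49.4457

49.45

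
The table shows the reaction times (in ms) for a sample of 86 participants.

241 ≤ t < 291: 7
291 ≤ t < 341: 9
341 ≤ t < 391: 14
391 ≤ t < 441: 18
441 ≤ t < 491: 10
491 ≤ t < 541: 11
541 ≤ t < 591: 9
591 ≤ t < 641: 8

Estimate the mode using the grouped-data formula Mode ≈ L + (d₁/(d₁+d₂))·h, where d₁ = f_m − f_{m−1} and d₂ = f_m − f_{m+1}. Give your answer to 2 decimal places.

Modal class: 391 ≤ t < 441 (highest frequency 18).
d₁ = 18 − 14 = 4, d₂ = 18 − 10 = 8
Mode ≈ 391 + (4/(4+8)) × 50 = 391 + 16.6667 = 407.6667

407.67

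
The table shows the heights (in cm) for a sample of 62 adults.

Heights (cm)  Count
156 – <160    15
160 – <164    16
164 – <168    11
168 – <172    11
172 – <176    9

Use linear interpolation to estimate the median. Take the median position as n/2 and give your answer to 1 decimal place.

164.0

Cumulative frequencies: 15, 31, 42, 53, 62
n = 62; position = n/2 = 31.
This falls in the class 160 – <164: L = 160, F = 15, f = 16, h = 4.
Median ≈ 160 + ((31 − 15) / 16) × 4 = 164.0000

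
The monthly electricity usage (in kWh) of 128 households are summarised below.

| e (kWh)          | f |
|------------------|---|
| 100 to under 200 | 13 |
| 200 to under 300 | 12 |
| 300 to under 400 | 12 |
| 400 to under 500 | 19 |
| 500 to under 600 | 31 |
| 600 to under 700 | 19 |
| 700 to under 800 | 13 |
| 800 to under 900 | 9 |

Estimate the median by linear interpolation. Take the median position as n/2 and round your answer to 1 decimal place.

Cumulative frequencies: 13, 25, 37, 56, 87, 106, 119, 128
n = 128; position = n/2 = 64.
This falls in the class 500 to under 600: L = 500, F = 56, f = 31, h = 100.
Median ≈ 500 + ((64 − 56) / 31) × 100 = 525.8065

525.8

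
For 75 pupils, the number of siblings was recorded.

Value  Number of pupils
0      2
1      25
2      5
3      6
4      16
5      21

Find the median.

3

Cumulative frequencies: 2, 27, 32, 38, 54, 75
n = 75, so the median is the value in position (n+1)/2 = 38.
Position 38 falls at value 3.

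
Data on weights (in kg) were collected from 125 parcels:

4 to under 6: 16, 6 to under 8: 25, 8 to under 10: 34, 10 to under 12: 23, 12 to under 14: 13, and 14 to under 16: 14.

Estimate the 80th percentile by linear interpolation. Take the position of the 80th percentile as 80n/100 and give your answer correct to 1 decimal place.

Cumulative frequencies: 16, 41, 75, 98, 111, 125
n = 125; position = 80n/100 = 100.
This falls in the class 12 to under 14: L = 12, F = 98, f = 13, h = 2.
80th percentile ≈ 12 + ((100 − 98) / 13) × 2 = 12.3077

12.3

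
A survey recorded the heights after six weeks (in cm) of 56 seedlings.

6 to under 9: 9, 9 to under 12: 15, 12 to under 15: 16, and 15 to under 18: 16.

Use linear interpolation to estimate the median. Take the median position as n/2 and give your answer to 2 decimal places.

12.75

Cumulative frequencies: 9, 24, 40, 56
n = 56; position = n/2 = 28.
This falls in the class 12 to under 15: L = 12, F = 24, f = 16, h = 3.
Median ≈ 12 + ((28 − 24) / 16) × 3 = 12.7500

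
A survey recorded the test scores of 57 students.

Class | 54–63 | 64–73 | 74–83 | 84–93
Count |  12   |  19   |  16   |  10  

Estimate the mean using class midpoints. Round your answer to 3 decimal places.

72.711

Midpoints: 58.5, 68.5, 78.5, 88.5
Σfm = 12×58.5 + 19×68.5 + 16×78.5 + 10×88.5 = 4144.5
n = Σf = 57
Mean = 4144.5 / 57 = 72.7105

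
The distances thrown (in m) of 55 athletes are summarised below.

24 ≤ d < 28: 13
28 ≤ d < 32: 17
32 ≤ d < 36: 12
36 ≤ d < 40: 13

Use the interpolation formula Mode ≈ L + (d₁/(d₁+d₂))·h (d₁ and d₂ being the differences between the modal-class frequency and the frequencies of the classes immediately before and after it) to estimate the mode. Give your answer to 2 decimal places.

Modal class: 28 ≤ d < 32 (highest frequency 17).
d₁ = 17 − 13 = 4, d₂ = 17 − 12 = 5
Mode ≈ 28 + (4/(4+5)) × 4 = 28 + 1.7778 = 29.7778

29.78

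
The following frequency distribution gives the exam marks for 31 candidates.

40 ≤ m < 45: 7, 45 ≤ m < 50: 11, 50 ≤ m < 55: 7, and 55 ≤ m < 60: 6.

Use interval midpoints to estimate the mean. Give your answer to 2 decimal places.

49.44

Midpoints: 42.5, 47.5, 52.5, 57.5
Σfm = 7×42.5 + 11×47.5 + 7×52.5 + 6×57.5 = 1532.5
n = Σf = 31
Mean = 1532.5 / 31 = 49.4355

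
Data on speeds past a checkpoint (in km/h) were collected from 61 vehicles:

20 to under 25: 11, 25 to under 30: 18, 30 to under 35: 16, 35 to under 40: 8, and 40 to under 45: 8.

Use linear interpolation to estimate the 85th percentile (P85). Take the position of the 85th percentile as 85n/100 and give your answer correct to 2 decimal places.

Cumulative frequencies: 11, 29, 45, 53, 61
n = 61; position = 85n/100 = 51.85.
This falls in the class 35 to under 40: L = 35, F = 45, f = 8, h = 5.
85th percentile ≈ 35 + ((51.85 − 45) / 8) × 5 = 39.2812

39.28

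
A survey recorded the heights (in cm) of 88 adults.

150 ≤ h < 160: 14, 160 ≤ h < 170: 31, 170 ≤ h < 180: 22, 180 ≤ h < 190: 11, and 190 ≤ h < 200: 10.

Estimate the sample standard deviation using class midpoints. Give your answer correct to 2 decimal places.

12.18

Midpoints: 155, 165, 175, 185, 195
n = 88, Σfm = 15120, mean = 171.8182
Σfm² = 2610800
Σf(m − x̄)² = Σfm² − (Σfm)²/n = 2610800 − 15120²/88 = 12909.0909
Sample variance = 12909.0909 / 87 = 148.3804
Standard deviation = √148.3804 = 12.1811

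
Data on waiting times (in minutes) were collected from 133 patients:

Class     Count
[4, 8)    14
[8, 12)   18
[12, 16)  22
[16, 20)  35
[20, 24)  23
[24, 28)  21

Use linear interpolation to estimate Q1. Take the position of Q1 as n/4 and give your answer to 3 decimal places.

Cumulative frequencies: 14, 32, 54, 89, 112, 133
n = 133; position = n/4 = 33.25.
This falls in the class [12, 16): L = 12, F = 32, f = 22, h = 4.
Lower quartile ≈ 12 + ((33.25 − 32) / 22) × 4 = 12.2273

12.227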